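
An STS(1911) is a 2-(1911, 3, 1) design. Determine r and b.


An STS(v) is a 2-(v, 3, 1) BIBD: block size k = 3, λ = 1.
Replication: r(k − 1) = λ(v − 1) ⇒ r·2 = 1911 − 1 = 1910 ⇒ r = 955.
Block count: b = v(v − 1)/6 = 1911·1910/6 = 3650010/6 = 608335.

r = 955, b = 608335.


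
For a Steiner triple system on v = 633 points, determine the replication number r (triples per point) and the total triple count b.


An STS(v) is a 2-(v, 3, 1) BIBD: block size k = 3, λ = 1.
Replication: r(k − 1) = λ(v − 1) ⇒ r·2 = 633 − 1 = 632 ⇒ r = 316.
Block count: bk = vr ⇒ b·3 = 633·316 = 200028 ⇒ b = 66676.

r = 316, b = 66676.


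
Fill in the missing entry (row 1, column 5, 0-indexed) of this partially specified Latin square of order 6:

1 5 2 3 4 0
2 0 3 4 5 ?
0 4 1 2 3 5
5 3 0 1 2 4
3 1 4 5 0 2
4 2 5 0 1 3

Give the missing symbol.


Row 1 contains symbols [0, 2, 3, 4, 5] — missing [1].
Column 5 contains symbols [0, 2, 3, 4, 5] — missing [1].
The missing symbol must appear in both missing sets; intersection = [1].
Therefore the hidden value is 1.

Missing value = 1.


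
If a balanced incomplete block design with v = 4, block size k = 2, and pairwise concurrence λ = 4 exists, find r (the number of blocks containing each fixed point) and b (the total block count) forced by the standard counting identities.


Any 2-(v, k, λ) BIBD satisfies two necessary conditions:
  (i)  Each point sits in r blocks, and counting incidences through any fixed point gives r(k − 1) = λ(v − 1), so r = λ(v − 1)/(k − 1).
  (ii) Total incidences bk = vr, so b = vr/k.
Step 1: r = λ(v − 1)/(k − 1) = 4·(4 − 1)/(2 − 1) = 4·3/1 = 12/1 = 12.
Step 2: b = vr/k = 4·12/2 = 48/2 = 24.
Check integrality: r = 12 ∈ Z ✓, b = 24 ∈ Z ✓.
(These identities are necessary conditions: they determine r and b for any design with these parameters, but do not by themselves prove that one exists.)

r = 12, b = 24.


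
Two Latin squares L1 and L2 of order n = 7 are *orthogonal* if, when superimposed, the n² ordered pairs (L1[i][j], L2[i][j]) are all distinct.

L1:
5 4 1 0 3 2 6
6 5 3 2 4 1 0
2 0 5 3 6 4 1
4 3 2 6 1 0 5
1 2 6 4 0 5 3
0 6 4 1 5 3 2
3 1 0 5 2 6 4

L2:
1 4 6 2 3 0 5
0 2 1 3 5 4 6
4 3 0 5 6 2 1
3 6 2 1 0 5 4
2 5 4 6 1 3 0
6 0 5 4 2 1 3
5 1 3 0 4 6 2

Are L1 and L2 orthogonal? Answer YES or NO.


Form the n² = 49 superimposed pairs (L1[i][j], L2[i][j]), row by row (rows and columns indexed from 0):
row 0: (5,1) (4,4) (1,6) (0,2) (3,3) (2,0) (6,5)
row 1: (6,0) (5,2) (3,1) (2,3) (4,5) (1,4) (0,6)
row 2: (2,4) (0,3) (5,0) (3,5) (6,6) (4,2) (1,1)
row 3: (4,3) (3,6) (2,2) (6,1) (1,0) (0,5) (5,4)
row 4: (1,2) (2,5) (6,4) (4,6) (0,1) (5,3) (3,0)
row 5: (0,6) (6,0) (4,5) (1,4) (5,2) (3,1) (2,3)
row 6: (3,5) (1,1) (0,3) (5,0) (2,4) (6,6) (4,2)
Orthogonality requires all 49 pairs distinct.
But the pair (0,6) repeats: cell (1,6) has L1 = 0, L2 = 6, and cell (5,0) has L1 = 0, L2 = 6.
A repeated pair means some other pair never occurs (only 35 distinct pairs out of 49), so the squares are not orthogonal.
Conclusion: NO.

NO


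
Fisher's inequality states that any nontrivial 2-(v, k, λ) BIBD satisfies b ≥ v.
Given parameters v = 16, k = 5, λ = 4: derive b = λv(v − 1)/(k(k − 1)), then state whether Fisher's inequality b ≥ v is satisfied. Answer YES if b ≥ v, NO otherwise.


r = λ(v − 1)/(k − 1) = 4·15/4 = 15.
b = vr/k = 16·15/5 = 48.
Fisher's inequality: b ≥ v ⇔ 48 ≥ 16? YES.

YES


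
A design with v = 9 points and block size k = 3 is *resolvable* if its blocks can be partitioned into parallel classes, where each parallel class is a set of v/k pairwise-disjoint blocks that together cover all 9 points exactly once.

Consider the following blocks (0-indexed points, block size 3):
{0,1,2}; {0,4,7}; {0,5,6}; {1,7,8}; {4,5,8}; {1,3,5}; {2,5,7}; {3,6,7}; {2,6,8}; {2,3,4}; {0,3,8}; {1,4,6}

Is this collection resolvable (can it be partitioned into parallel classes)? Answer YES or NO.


v = 9, block size k = 3, number of blocks = 12.
For resolvability, blocks must partition into parallel classes of size v/k = 3.
Total blocks must therefore be a multiple of 3: 12 = 3·4 + 0 ⇒ divisible ✓.
Greedy packing gives 4 candidate class(es). Each should be a full parallel class (size 3, covers all 9 points).
  Class 1 (3 blocks): {0,1,2}; {4,5,8}; {3,6,7}. Points covered: [0, 1, 2, 3, 4, 5, 6, 7, 8].
  Class 2 (3 blocks): {0,4,7}; {1,3,5}; {2,6,8}. Points covered: [0, 1, 2, 3, 4, 5, 6, 7, 8].
  Class 3 (3 blocks): {0,5,6}; {1,7,8}; {2,3,4}. Points covered: [0, 1, 2, 3, 4, 5, 6, 7, 8].
  Class 4 (3 blocks): {2,5,7}; {0,3,8}; {1,4,6}. Points covered: [0, 1, 2, 3, 4, 5, 6, 7, 8].
All classes full (size 3)? YES. All classes cover every point? YES.
Resolvable? YES.

YES


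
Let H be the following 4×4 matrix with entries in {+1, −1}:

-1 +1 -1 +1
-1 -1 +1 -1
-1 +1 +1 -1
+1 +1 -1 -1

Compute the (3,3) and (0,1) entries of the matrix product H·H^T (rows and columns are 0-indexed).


Row 0 of H: [-1, 1, -1, 1].
Row 1 of H: [-1, -1, 1, -1].
Row 3 of H: [1, 1, -1, -1].
(H·H^T)[3][3] = Σ_j H[3][j]·H[3][j] = (1)² + (1)² + (-1)² + (-1)² = 1 + 1 + 1 + 1 = 4.
(H·H^T)[0][1] = Σ_j H[0][j]·H[1][j] = (-1)·(-1) + (1)·(-1) + (-1)·(1) + (1)·(-1) = 1 + -1 + -1 + -1 = -2.
Rows 0 and 1 are not orthogonal (dot product = -2 ≠ 0), so H is not a Hadamard matrix.

(3,3) entry = 4; (0,1) entry = -2.


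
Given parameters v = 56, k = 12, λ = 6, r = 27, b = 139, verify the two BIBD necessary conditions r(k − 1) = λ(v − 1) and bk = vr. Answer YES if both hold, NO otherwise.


Condition (i): r(k − 1) = 27·11 = 297; λ(v − 1) = 6·55 = 330. Match? NO.
Condition (ii): bk = 139·12 = 1668; vr = 56·27 = 1512. Match? NO.
Both conditions hold? NO.

NO


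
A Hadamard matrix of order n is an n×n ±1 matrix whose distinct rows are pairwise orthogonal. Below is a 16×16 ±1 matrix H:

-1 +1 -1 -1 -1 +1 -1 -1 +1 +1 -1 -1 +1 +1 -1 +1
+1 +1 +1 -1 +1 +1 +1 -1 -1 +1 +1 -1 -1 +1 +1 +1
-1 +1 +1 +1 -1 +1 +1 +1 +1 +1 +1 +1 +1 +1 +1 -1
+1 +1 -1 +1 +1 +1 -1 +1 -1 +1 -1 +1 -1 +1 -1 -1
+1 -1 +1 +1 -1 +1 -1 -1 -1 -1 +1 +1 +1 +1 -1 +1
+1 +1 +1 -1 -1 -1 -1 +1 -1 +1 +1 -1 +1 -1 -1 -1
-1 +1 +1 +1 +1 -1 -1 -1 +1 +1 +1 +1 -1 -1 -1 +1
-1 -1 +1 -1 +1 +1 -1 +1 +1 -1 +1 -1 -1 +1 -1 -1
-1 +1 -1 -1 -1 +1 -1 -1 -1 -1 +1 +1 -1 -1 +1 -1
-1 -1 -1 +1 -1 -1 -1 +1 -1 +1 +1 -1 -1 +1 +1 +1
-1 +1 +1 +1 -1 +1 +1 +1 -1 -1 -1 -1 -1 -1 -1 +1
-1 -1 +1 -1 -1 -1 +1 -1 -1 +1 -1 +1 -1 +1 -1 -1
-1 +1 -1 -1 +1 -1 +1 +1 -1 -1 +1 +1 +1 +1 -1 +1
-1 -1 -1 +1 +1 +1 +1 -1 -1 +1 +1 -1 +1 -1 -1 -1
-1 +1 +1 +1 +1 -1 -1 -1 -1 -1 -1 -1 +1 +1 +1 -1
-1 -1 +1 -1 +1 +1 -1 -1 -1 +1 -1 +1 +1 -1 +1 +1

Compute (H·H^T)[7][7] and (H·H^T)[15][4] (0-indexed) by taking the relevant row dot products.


Row 4 of H: [1, -1, 1, 1, -1, 1, -1, -1, -1, -1, 1, 1, 1, 1, -1, 1].
Row 7 of H: [-1, -1, 1, -1, 1, 1, -1, 1, 1, -1, 1, -1, -1, 1, -1, -1].
Row 15 of H: [-1, -1, 1, -1, 1, 1, -1, -1, -1, 1, -1, 1, 1, -1, 1, 1].
(H·H^T)[7][7] = Σ_j H[7][j]·H[7][j] = (-1)² + (-1)² + (1)² + (-1)² + (1)² + (1)² + (-1)² + (1)² + (1)² + (-1)² + (1)² + (-1)² + (-1)² + (1)² + (-1)² + (-1)² = 1 + 1 + 1 + 1 + 1 + 1 + 1 + 1 + 1 + 1 + 1 + 1 + 1 + 1 + 1 + 1 = 16.
(H·H^T)[15][4] = Σ_j H[15][j]·H[4][j] = (-1)·(1) + (-1)·(-1) + (1)·(1) + (-1)·(1) + (1)·(-1) + (1)·(1) + (-1)·(-1) + (-1)·(-1) + (-1)·(-1) + (1)·(-1) + (-1)·(1) + (1)·(1) + (1)·(1) + (-1)·(1) + (1)·(-1) + (1)·(1) = -1 + 1 + 1 + -1 + -1 + 1 + 1 + 1 + 1 + -1 + -1 + 1 + 1 + -1 + -1 + 1 = 2.
Rows 15 and 4 are not orthogonal (dot product = 2 ≠ 0), so H is not a Hadamard matrix.

(7,7) entry = 16; (15,4) entry = 2.


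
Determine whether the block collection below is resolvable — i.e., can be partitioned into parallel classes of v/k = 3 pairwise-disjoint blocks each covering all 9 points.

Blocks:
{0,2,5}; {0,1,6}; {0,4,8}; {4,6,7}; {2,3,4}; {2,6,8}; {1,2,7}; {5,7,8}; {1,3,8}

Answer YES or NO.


v = 9, block size k = 3, number of blocks = 9.
For resolvability, blocks must partition into parallel classes of size v/k = 3.
Total blocks must therefore be a multiple of 3: 9 = 3·3 + 0 ⇒ divisible ✓.
Consider block {0,4,8}. The only other block(s) in the collection disjoint from it are {1,2,7} — just 1 block(s). Any parallel class containing {0,4,8} would need 2 other blocks each disjoint from it, so no parallel class of size 3 can contain {0,4,8}.
Since every block must belong to some parallel class in a resolution, the collection cannot be partitioned into parallel classes.
Resolvable? NO.

NO


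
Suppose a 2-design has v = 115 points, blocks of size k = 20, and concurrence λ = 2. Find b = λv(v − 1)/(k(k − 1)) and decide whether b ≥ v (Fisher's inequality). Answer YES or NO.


r = λ(v − 1)/(k − 1) = 2·114/19 = 12.
b = vr/k = 115·12/20 = 69.
Fisher's inequality: b ≥ v ⇔ 69 ≥ 115? NO.

NO


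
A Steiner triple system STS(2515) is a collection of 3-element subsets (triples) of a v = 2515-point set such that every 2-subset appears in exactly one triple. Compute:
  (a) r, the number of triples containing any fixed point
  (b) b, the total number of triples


An STS(v) is a 2-(v, 3, 1) BIBD: block size k = 3, λ = 1.
Replication: r(k − 1) = λ(v − 1) ⇒ r·2 = 2515 − 1 = 2514 ⇒ r = 1257.
Block count: b = v(v − 1)/6 = 2515·2514/6 = 6322710/6 = 1053785.
(Check via bk = vr: 1053785·3 = 3161355 = 2515·1257 = 3161355 ✓.)

r = 1257, b = 1053785.


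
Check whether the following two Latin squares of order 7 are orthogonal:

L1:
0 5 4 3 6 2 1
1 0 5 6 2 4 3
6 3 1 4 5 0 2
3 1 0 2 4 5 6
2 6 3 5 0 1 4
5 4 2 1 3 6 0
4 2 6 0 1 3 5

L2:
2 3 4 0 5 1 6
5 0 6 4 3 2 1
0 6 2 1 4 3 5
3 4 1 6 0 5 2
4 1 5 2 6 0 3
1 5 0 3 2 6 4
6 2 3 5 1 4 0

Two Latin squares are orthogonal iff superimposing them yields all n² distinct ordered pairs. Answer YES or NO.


Form the n² = 49 superimposed pairs (L1[i][j], L2[i][j]), row by row (rows and columns indexed from 0):
row 0: (0,2) (5,3) (4,4) (3,0) (6,5) (2,1) (1,6)
row 1: (1,5) (0,0) (5,6) (6,4) (2,3) (4,2) (3,1)
row 2: (6,0) (3,6) (1,2) (4,1) (5,4) (0,3) (2,5)
row 3: (3,3) (1,4) (0,1) (2,6) (4,0) (5,5) (6,2)
row 4: (2,4) (6,1) (3,5) (5,2) (0,6) (1,0) (4,3)
row 5: (5,1) (4,5) (2,0) (1,3) (3,2) (6,6) (0,4)
row 6: (4,6) (2,2) (6,3) (0,5) (1,1) (3,4) (5,0)
Orthogonality requires all 49 pairs distinct.
Check by first coordinate: for each symbol s of L1, list the L2 entries in the n cells where L1 = s; they must all differ.
  L1 = 0: L2 entries (in reading order) 2, 0, 3, 1, 6, 4, 5 — all 7 distinct ✓
  L1 = 1: L2 entries (in reading order) 6, 5, 2, 4, 0, 3, 1 — all 7 distinct ✓
  L1 = 2: L2 entries (in reading order) 1, 3, 5, 6, 4, 0, 2 — all 7 distinct ✓
  L1 = 3: L2 entries (in reading order) 0, 1, 6, 3, 5, 2, 4 — all 7 distinct ✓
  L1 = 4: L2 entries (in reading order) 4, 2, 1, 0, 3, 5, 6 — all 7 distinct ✓
  L1 = 5: L2 entries (in reading order) 3, 6, 4, 5, 2, 1, 0 — all 7 distinct ✓
  L1 = 6: L2 entries (in reading order) 5, 4, 0, 2, 1, 6, 3 — all 7 distinct ✓
Every symbol of L1 meets every symbol of L2 exactly once, so all 49 pairs are distinct (49 of 49).
Conclusion: YES.

YES


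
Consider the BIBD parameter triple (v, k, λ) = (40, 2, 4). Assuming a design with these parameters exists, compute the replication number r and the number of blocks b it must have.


Any 2-(v, k, λ) BIBD satisfies two necessary conditions:
  (i)  Each point sits in r blocks, and counting incidences through any fixed point gives r(k − 1) = λ(v − 1), so r = λ(v − 1)/(k − 1).
  (ii) Total incidences bk = vr, so b = vr/k.
Step 1: r = λ(v − 1)/(k − 1) = 4·(40 − 1)/(2 − 1) = 4·39/1 = 156/1 = 156.
Step 2: b = vr/k = 40·156/2 = 6240/2 = 3120.
Check integrality: r = 156 ∈ Z ✓, b = 3120 ∈ Z ✓.
(These identities are necessary conditions: they determine r and b for any design with these parameters, but do not by themselves prove that one exists.)

r = 156, b = 3120.


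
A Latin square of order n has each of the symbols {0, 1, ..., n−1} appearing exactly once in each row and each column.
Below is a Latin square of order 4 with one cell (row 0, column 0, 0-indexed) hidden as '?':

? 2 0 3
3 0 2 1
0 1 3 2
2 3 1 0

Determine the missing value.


Row 0 contains symbols [0, 2, 3] — missing [1].
Column 0 contains symbols [0, 2, 3] — missing [1].
The missing symbol must appear in both missing sets; intersection = [1].
Therefore the hidden value is 1.

Missing value = 1.


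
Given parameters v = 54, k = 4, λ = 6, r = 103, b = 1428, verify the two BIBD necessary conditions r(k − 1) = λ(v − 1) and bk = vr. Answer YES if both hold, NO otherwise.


Condition (i): r(k − 1) = 103·3 = 309; λ(v − 1) = 6·53 = 318. Match? NO.
Condition (ii): bk = 1428·4 = 5712; vr = 54·103 = 5562. Match? NO.
Both conditions hold? NO.

NO


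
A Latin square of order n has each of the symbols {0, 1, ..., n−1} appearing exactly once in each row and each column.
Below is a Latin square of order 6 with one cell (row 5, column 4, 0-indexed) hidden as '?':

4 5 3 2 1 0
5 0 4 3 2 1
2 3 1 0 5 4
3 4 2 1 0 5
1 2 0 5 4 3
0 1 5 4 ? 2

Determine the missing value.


Row 5 contains symbols [0, 1, 2, 4, 5] — missing [3].
Column 4 contains symbols [0, 1, 2, 4, 5] — missing [3].
The missing symbol must appear in both missing sets; intersection = [3].
Therefore the hidden value is 3.

Missing value = 3.


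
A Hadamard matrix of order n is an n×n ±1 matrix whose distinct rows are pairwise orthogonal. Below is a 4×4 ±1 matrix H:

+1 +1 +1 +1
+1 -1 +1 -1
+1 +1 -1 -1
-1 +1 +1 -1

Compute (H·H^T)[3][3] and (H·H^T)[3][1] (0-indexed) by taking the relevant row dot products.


Row 1 of H: [1, -1, 1, -1].
Row 3 of H: [-1, 1, 1, -1].
(H·H^T)[3][3] = Σ_j H[3][j]·H[3][j] = (-1)² + (1)² + (1)² + (-1)² = 1 + 1 + 1 + 1 = 4.
(H·H^T)[3][1] = Σ_j H[3][j]·H[1][j] = (-1)·(1) + (1)·(-1) + (1)·(1) + (-1)·(-1) = -1 + -1 + 1 + 1 = 0.
So rows 3 and 1 are orthogonal; the diagonal entry equals n = 4.

(3,3) entry = 4; (3,1) entry = 0.


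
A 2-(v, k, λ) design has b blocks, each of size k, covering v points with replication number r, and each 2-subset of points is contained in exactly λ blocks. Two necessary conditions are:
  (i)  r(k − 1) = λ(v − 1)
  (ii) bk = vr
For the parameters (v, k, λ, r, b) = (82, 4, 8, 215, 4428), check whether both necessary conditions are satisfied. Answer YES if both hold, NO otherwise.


Condition (i): r(k − 1) = 215·3 = 645; λ(v − 1) = 8·81 = 648. Match? NO.
Condition (ii): bk = 4428·4 = 17712; vr = 82·215 = 17630. Match? NO.
Both conditions hold? NO.

NO


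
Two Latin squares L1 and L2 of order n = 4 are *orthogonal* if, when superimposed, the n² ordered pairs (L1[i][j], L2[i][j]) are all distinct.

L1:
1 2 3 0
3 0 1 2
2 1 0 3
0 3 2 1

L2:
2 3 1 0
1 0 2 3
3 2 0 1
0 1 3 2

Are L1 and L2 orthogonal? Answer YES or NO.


Form the n² = 16 superimposed pairs (L1[i][j], L2[i][j]), row by row (rows and columns indexed from 0):
row 0: (1,2) (2,3) (3,1) (0,0)
row 1: (3,1) (0,0) (1,2) (2,3)
row 2: (2,3) (1,2) (0,0) (3,1)
row 3: (0,0) (3,1) (2,3) (1,2)
Orthogonality requires all 16 pairs distinct.
But the pair (3,1) repeats: cell (0,2) has L1 = 3, L2 = 1, and cell (1,0) has L1 = 3, L2 = 1.
A repeated pair means some other pair never occurs (only 4 distinct pairs out of 16), so the squares are not orthogonal.
Conclusion: NO.

NO


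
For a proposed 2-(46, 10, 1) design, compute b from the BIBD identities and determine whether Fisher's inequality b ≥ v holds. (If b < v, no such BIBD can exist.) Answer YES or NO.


r = λ(v − 1)/(k − 1) = 1·45/9 = 5.
b = vr/k = 46·5/10 = 23.
Fisher's inequality: b ≥ v ⇔ 23 ≥ 46? NO.

NO


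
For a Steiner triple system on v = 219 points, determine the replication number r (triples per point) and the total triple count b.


An STS(v) is a 2-(v, 3, 1) BIBD: block size k = 3, λ = 1.
Replication: r(k − 1) = λ(v − 1) ⇒ r·2 = 219 − 1 = 218 ⇒ r = 109.
Block count: b = v(v − 1)/6 = 219·218/6 = 47742/6 = 7957.
(Check via bk = vr: 7957·3 = 23871 = 219·109 = 23871 ✓.)

r = 109, b = 7957.


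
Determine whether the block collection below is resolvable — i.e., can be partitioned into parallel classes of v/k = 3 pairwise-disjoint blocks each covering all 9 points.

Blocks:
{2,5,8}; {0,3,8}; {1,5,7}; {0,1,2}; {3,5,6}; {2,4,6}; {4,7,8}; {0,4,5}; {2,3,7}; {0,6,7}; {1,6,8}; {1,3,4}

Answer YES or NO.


v = 9, block size k = 3, number of blocks = 12.
For resolvability, blocks must partition into parallel classes of size v/k = 3.
Total blocks must therefore be a multiple of 3: 12 = 3·4 + 0 ⇒ divisible ✓.
Greedy packing gives 4 candidate class(es). Each should be a full parallel class (size 3, covers all 9 points).
  Class 1 (3 blocks): {2,5,8}; {0,6,7}; {1,3,4}. Points covered: [0, 1, 2, 3, 4, 5, 6, 7, 8].
  Class 2 (3 blocks): {0,3,8}; {1,5,7}; {2,4,6}. Points covered: [0, 1, 2, 3, 4, 5, 6, 7, 8].
  Class 3 (3 blocks): {0,1,2}; {3,5,6}; {4,7,8}. Points covered: [0, 1, 2, 3, 4, 5, 6, 7, 8].
  Class 4 (3 blocks): {0,4,5}; {2,3,7}; {1,6,8}. Points covered: [0, 1, 2, 3, 4, 5, 6, 7, 8].
All classes full (size 3)? YES. All classes cover every point? YES.
Resolvable? YES.

YES


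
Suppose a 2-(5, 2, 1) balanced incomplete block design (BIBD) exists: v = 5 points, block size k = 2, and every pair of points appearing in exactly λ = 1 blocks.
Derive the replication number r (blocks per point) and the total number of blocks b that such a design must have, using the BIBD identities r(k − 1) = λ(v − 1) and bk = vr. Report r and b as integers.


Any 2-(v, k, λ) BIBD satisfies two necessary conditions:
  (i)  Each point sits in r blocks, and counting incidences through any fixed point gives r(k − 1) = λ(v − 1), so r = λ(v − 1)/(k − 1).
  (ii) Total incidences bk = vr, so b = vr/k.
Step 1: r = λ(v − 1)/(k − 1) = 1·(5 − 1)/(2 − 1) = 1·4/1 = 4/1 = 4.
Step 2: b = vr/k = 5·4/2 = 20/2 = 10.
Check integrality: r = 4 ∈ Z ✓, b = 10 ∈ Z ✓.
(These identities are necessary conditions: they determine r and b for any design with these parameters, but do not by themselves prove that one exists.)

r = 4, b = 10.


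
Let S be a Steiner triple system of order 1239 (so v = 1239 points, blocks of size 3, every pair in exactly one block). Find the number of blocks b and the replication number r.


An STS(v) is a 2-(v, 3, 1) BIBD: block size k = 3, λ = 1.
Replication: r(k − 1) = λ(v − 1) ⇒ r·2 = 1239 − 1 = 1238 ⇒ r = 619.
Block count: b = v(v − 1)/6 = 1239·1238/6 = 1533882/6 = 255647.
(Check via bk = vr: 255647·3 = 766941 = 1239·619 = 766941 ✓.)

r = 619, b = 255647.


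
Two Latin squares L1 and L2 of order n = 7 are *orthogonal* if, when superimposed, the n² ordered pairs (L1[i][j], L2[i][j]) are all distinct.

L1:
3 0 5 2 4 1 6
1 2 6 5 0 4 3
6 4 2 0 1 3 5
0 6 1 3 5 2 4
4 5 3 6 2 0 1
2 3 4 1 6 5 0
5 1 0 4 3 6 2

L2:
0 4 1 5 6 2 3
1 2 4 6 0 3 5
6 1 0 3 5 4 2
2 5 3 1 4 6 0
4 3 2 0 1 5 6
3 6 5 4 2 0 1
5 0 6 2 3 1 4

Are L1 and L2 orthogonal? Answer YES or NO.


Form the n² = 49 superimposed pairs (L1[i][j], L2[i][j]), row by row (rows and columns indexed from 0):
row 0: (3,0) (0,4) (5,1) (2,5) (4,6) (1,2) (6,3)
row 1: (1,1) (2,2) (6,4) (5,6) (0,0) (4,3) (3,5)
row 2: (6,6) (4,1) (2,0) (0,3) (1,5) (3,4) (5,2)
row 3: (0,2) (6,5) (1,3) (3,1) (5,4) (2,6) (4,0)
row 4: (4,4) (5,3) (3,2) (6,0) (2,1) (0,5) (1,6)
row 5: (2,3) (3,6) (4,5) (1,4) (6,2) (5,0) (0,1)
row 6: (5,5) (1,0) (0,6) (4,2) (3,3) (6,1) (2,4)
Orthogonality requires all 49 pairs distinct.
Check by first coordinate: for each symbol s of L1, list the L2 entries in the n cells where L1 = s; they must all differ.
  L1 = 0: L2 entries (in reading order) 4, 0, 3, 2, 5, 1, 6 — all 7 distinct ✓
  L1 = 1: L2 entries (in reading order) 2, 1, 5, 3, 6, 4, 0 — all 7 distinct ✓
  L1 = 2: L2 entries (in reading order) 5, 2, 0, 6, 1, 3, 4 — all 7 distinct ✓
  L1 = 3: L2 entries (in reading order) 0, 5, 4, 1, 2, 6, 3 — all 7 distinct ✓
  L1 = 4: L2 entries (in reading order) 6, 3, 1, 0, 4, 5, 2 — all 7 distinct ✓
  L1 = 5: L2 entries (in reading order) 1, 6, 2, 4, 3, 0, 5 — all 7 distinct ✓
  L1 = 6: L2 entries (in reading order) 3, 4, 6, 5, 0, 2, 1 — all 7 distinct ✓
Every symbol of L1 meets every symbol of L2 exactly once, so all 49 pairs are distinct (49 of 49).
Conclusion: YES.

YES


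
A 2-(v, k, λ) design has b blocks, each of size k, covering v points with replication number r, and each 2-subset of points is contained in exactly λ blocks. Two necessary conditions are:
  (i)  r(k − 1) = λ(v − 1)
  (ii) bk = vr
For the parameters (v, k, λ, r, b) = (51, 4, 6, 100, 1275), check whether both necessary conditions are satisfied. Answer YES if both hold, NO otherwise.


Condition (i): r(k − 1) = 100·3 = 300; λ(v − 1) = 6·50 = 300. Match? YES.
Condition (ii): bk = 1275·4 = 5100; vr = 51·100 = 5100. Match? YES.
Both conditions hold? YES.

YES


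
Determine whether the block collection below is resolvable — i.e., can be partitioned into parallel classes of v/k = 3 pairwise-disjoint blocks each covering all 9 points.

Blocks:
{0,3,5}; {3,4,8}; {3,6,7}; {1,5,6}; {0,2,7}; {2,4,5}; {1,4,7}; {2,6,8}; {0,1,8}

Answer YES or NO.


v = 9, block size k = 3, number of blocks = 9.
For resolvability, blocks must partition into parallel classes of size v/k = 3.
Total blocks must therefore be a multiple of 3: 9 = 3·3 + 0 ⇒ divisible ✓.
Greedy packing gives 3 candidate class(es). Each should be a full parallel class (size 3, covers all 9 points).
  Class 1 (3 blocks): {0,3,5}; {1,4,7}; {2,6,8}. Points covered: [0, 1, 2, 3, 4, 5, 6, 7, 8].
  Class 2 (3 blocks): {3,4,8}; {1,5,6}; {0,2,7}. Points covered: [0, 1, 2, 3, 4, 5, 6, 7, 8].
  Class 3 (3 blocks): {3,6,7}; {2,4,5}; {0,1,8}. Points covered: [0, 1, 2, 3, 4, 5, 6, 7, 8].
All classes full (size 3)? YES. All classes cover every point? YES.
Resolvable? YES.

YES


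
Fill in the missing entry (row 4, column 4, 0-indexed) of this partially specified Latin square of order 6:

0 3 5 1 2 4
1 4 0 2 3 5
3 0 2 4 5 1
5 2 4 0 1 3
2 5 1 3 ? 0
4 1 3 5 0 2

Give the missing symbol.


Row 4 contains symbols [0, 1, 2, 3, 5] — missing [4].
Column 4 contains symbols [0, 1, 2, 3, 5] — missing [4].
The missing symbol must appear in both missing sets; intersection = [4].
Therefore the hidden value is 4.

Missing value = 4.


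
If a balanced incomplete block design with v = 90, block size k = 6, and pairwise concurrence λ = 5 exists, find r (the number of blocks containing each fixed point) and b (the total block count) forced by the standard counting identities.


Any 2-(v, k, λ) BIBD satisfies two necessary conditions:
  (i)  Each point sits in r blocks, and counting incidences through any fixed point gives r(k − 1) = λ(v − 1), so r = λ(v − 1)/(k − 1).
  (ii) Total incidences bk = vr, so b = vr/k.
Step 1: r = λ(v − 1)/(k − 1) = 5·(90 − 1)/(6 − 1) = 5·89/5 = 445/5 = 89.
Step 2: b = vr/k = 90·89/6 = 8010/6 = 1335.
Check integrality: r = 89 ∈ Z ✓, b = 1335 ∈ Z ✓.
(These identities are necessary conditions: they determine r and b for any design with these parameters, but do not by themselves prove that one exists.)

r = 89, b = 1335.


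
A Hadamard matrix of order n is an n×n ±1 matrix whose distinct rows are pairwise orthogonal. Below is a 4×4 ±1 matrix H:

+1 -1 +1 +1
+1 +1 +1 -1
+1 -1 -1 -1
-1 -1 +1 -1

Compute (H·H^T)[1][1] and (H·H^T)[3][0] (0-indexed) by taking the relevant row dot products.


Row 0 of H: [1, -1, 1, 1].
Row 1 of H: [1, 1, 1, -1].
Row 3 of H: [-1, -1, 1, -1].
(H·H^T)[1][1] = Σ_j H[1][j]·H[1][j] = (1)² + (1)² + (1)² + (-1)² = 1 + 1 + 1 + 1 = 4.
(H·H^T)[3][0] = Σ_j H[3][j]·H[0][j] = (-1)·(1) + (-1)·(-1) + (1)·(1) + (-1)·(1) = -1 + 1 + 1 + -1 = 0.
So rows 3 and 0 are orthogonal; the diagonal entry equals n = 4.

(1,1) entry = 4; (3,0) entry = 0.


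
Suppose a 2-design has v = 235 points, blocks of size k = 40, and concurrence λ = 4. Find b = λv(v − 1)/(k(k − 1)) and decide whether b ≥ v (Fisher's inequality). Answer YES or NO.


r = λ(v − 1)/(k − 1) = 4·234/39 = 24.
b = vr/k = 235·24/40 = 141.
Fisher's inequality: b ≥ v ⇔ 141 ≥ 235? NO.

NO


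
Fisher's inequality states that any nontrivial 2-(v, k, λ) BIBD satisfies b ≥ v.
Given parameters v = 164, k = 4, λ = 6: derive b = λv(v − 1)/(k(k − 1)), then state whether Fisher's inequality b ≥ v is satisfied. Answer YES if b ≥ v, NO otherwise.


b = λv(v − 1)/(k(k − 1)) = 6·164·163/(4·3) = 160392/12 = 13366.
Compare with v = 164: b ≥ v, so Fisher's inequality holds.

YES


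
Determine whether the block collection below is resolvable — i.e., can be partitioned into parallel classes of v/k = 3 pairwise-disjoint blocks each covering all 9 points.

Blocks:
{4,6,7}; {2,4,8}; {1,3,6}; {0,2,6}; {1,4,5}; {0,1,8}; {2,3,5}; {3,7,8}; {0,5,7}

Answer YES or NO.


v = 9, block size k = 3, number of blocks = 9.
For resolvability, blocks must partition into parallel classes of size v/k = 3.
Total blocks must therefore be a multiple of 3: 9 = 3·3 + 0 ⇒ divisible ✓.
Greedy packing gives 3 candidate class(es). Each should be a full parallel class (size 3, covers all 9 points).
  Class 1 (3 blocks): {4,6,7}; {0,1,8}; {2,3,5}. Points covered: [0, 1, 2, 3, 4, 5, 6, 7, 8].
  Class 2 (3 blocks): {2,4,8}; {1,3,6}; {0,5,7}. Points covered: [0, 1, 2, 3, 4, 5, 6, 7, 8].
  Class 3 (3 blocks): {0,2,6}; {1,4,5}; {3,7,8}. Points covered: [0, 1, 2, 3, 4, 5, 6, 7, 8].
All classes full (size 3)? YES. All classes cover every point? YES.
Resolvable? YES.

YES


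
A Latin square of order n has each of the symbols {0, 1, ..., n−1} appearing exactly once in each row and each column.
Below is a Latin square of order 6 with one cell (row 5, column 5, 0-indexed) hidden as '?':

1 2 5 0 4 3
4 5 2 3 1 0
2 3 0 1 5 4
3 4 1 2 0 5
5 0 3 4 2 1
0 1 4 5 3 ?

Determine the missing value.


Row 5 contains symbols [0, 1, 3, 4, 5] — missing [2].
Column 5 contains symbols [0, 1, 3, 4, 5] — missing [2].
The missing symbol must appear in both missing sets; intersection = [2].
Therefore the hidden value is 2.

Missing value = 2.


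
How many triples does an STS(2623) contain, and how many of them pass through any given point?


An STS(v) is a 2-(v, 3, 1) BIBD: block size k = 3, λ = 1.
Replication: r(k − 1) = λ(v − 1) ⇒ r·2 = 2623 − 1 = 2622 ⇒ r = 1311.
Block count: b = v(v − 1)/6 = 2623·2622/6 = 6877506/6 = 1146251.

r = 1311, b = 1146251.


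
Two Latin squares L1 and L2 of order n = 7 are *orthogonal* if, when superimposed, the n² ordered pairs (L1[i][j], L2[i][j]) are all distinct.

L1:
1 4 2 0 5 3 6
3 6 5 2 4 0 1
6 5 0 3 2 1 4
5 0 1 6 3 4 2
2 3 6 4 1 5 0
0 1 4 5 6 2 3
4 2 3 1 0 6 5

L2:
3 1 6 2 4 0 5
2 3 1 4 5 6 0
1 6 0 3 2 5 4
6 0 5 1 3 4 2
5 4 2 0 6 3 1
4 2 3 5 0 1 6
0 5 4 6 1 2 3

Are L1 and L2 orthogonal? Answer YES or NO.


Form the n² = 49 superimposed pairs (L1[i][j], L2[i][j]), row by row (rows and columns indexed from 0):
row 0: (1,3) (4,1) (2,6) (0,2) (5,4) (3,0) (6,5)
row 1: (3,2) (6,3) (5,1) (2,4) (4,5) (0,6) (1,0)
row 2: (6,1) (5,6) (0,0) (3,3) (2,2) (1,5) (4,4)
row 3: (5,6) (0,0) (1,5) (6,1) (3,3) (4,4) (2,2)
row 4: (2,5) (3,4) (6,2) (4,0) (1,6) (5,3) (0,1)
row 5: (0,4) (1,2) (4,3) (5,5) (6,0) (2,1) (3,6)
row 6: (4,0) (2,5) (3,4) (1,6) (0,1) (6,2) (5,3)
Orthogonality requires all 49 pairs distinct.
But the pair (5,6) repeats: cell (2,1) has L1 = 5, L2 = 6, and cell (3,0) has L1 = 5, L2 = 6.
A repeated pair means some other pair never occurs (only 35 distinct pairs out of 49), so the squares are not orthogonal.
Conclusion: NO.

NO


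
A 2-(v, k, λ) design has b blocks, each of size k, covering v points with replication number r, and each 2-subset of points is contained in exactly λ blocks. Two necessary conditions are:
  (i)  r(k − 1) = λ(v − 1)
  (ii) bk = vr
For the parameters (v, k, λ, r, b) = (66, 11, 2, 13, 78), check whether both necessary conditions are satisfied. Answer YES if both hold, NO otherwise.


Condition (i): r(k − 1) = 13·10 = 130; λ(v − 1) = 2·65 = 130. Match? YES.
Condition (ii): bk = 78·11 = 858; vr = 66·13 = 858. Match? YES.
Both conditions hold? YES.

YES


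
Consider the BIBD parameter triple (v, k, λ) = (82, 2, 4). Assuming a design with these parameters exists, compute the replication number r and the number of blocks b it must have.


Any 2-(v, k, λ) BIBD satisfies two necessary conditions:
  (i)  Each point sits in r blocks, and counting incidences through any fixed point gives r(k − 1) = λ(v − 1), so r = λ(v − 1)/(k − 1).
  (ii) Total incidences bk = vr, so b = vr/k.
Step 1: r = λ(v − 1)/(k − 1) = 4·(82 − 1)/(2 − 1) = 4·81/1 = 324/1 = 324.
Step 2: b = vr/k = 82·324/2 = 26568/2 = 13284.
Check integrality: r = 324 ∈ Z ✓, b = 13284 ∈ Z ✓.
(These identities are necessary conditions: they determine r and b for any design with these parameters, but do not by themselves prove that one exists.)

r = 324, b = 13284.


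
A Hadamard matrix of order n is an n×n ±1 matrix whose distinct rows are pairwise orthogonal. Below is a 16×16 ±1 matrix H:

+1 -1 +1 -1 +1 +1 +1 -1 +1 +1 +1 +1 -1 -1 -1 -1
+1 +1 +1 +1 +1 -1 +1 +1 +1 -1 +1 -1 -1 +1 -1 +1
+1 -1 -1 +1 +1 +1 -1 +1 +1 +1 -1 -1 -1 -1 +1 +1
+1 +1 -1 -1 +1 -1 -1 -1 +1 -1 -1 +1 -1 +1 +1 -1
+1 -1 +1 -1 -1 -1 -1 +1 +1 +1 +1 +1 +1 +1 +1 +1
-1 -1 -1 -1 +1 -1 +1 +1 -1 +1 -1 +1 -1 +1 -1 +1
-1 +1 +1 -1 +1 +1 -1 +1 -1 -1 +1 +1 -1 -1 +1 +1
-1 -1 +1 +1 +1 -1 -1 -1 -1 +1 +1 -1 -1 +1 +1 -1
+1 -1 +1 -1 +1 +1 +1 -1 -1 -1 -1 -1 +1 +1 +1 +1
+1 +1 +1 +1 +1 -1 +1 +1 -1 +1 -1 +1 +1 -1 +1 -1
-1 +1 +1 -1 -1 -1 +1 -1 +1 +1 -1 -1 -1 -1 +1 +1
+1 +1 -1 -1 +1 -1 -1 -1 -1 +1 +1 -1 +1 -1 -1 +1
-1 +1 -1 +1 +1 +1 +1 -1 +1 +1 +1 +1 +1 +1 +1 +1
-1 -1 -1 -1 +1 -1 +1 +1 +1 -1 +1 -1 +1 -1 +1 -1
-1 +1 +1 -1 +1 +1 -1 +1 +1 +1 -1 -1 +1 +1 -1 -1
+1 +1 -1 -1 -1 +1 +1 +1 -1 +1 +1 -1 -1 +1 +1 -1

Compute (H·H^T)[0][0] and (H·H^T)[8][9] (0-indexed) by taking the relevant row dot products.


Row 0 of H: [1, -1, 1, -1, 1, 1, 1, -1, 1, 1, 1, 1, -1, -1, -1, -1].
Row 8 of H: [1, -1, 1, -1, 1, 1, 1, -1, -1, -1, -1, -1, 1, 1, 1, 1].
Row 9 of H: [1, 1, 1, 1, 1, -1, 1, 1, -1, 1, -1, 1, 1, -1, 1, -1].
(H·H^T)[0][0] = Σ_j H[0][j]·H[0][j] = (1)² + (-1)² + (1)² + (-1)² + (1)² + (1)² + (1)² + (-1)² + (1)² + (1)² + (1)² + (1)² + (-1)² + (-1)² + (-1)² + (-1)² = 1 + 1 + 1 + 1 + 1 + 1 + 1 + 1 + 1 + 1 + 1 + 1 + 1 + 1 + 1 + 1 = 16.
(H·H^T)[8][9] = Σ_j H[8][j]·H[9][j] = (1)·(1) + (-1)·(1) + (1)·(1) + (-1)·(1) + (1)·(1) + (1)·(-1) + (1)·(1) + (-1)·(1) + (-1)·(-1) + (-1)·(1) + (-1)·(-1) + (-1)·(1) + (1)·(1) + (1)·(-1) + (1)·(1) + (1)·(-1) = 1 + -1 + 1 + -1 + 1 + -1 + 1 + -1 + 1 + -1 + 1 + -1 + 1 + -1 + 1 + -1 = 0.
So rows 8 and 9 are orthogonal; the diagonal entry equals n = 16.

(0,0) entry = 16; (8,9) entry = 0.


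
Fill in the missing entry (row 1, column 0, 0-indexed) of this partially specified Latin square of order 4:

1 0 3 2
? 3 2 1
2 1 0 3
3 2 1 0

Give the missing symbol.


Row 1 contains symbols [1, 2, 3] — missing [0].
Column 0 contains symbols [1, 2, 3] — missing [0].
The missing symbol must appear in both missing sets; intersection = [0].
Therefore the hidden value is 0.

Missing value = 0.


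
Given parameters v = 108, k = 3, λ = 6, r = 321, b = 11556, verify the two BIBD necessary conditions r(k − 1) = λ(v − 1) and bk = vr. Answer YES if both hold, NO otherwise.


Condition (i): r(k − 1) = 321·2 = 642; λ(v − 1) = 6·107 = 642. Match? YES.
Condition (ii): bk = 11556·3 = 34668; vr = 108·321 = 34668. Match? YES.
Both conditions hold? YES.

YES


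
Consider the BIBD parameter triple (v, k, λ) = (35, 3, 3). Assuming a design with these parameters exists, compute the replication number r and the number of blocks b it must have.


Any 2-(v, k, λ) BIBD satisfies two necessary conditions:
  (i)  Each point sits in r blocks, and counting incidences through any fixed point gives r(k − 1) = λ(v − 1), so r = λ(v − 1)/(k − 1).
  (ii) Total incidences bk = vr, so b = vr/k.
Step 1: r = λ(v − 1)/(k − 1) = 3·(35 − 1)/(3 − 1) = 3·34/2 = 102/2 = 51.
Step 2: b = vr/k = 35·51/3 = 1785/3 = 595.
Check integrality: r = 51 ∈ Z ✓, b = 595 ∈ Z ✓.
(These identities are necessary conditions: they determine r and b for any design with these parameters, but do not by themselves prove that one exists.)

r = 51, b = 595.


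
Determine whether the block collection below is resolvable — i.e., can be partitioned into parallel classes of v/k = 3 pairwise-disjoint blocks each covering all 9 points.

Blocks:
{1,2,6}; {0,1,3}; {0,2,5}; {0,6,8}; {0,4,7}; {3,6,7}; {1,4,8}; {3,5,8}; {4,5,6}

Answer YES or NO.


v = 9, block size k = 3, number of blocks = 9.
For resolvability, blocks must partition into parallel classes of size v/k = 3.
Total blocks must therefore be a multiple of 3: 9 = 3·3 + 0 ⇒ divisible ✓.
Consider block {0,1,3}. The only other block(s) in the collection disjoint from it are {4,5,6} — just 1 block(s). Any parallel class containing {0,1,3} would need 2 other blocks each disjoint from it, so no parallel class of size 3 can contain {0,1,3}.
Since every block must belong to some parallel class in a resolution, the collection cannot be partitioned into parallel classes.
Resolvable? NO.

NO


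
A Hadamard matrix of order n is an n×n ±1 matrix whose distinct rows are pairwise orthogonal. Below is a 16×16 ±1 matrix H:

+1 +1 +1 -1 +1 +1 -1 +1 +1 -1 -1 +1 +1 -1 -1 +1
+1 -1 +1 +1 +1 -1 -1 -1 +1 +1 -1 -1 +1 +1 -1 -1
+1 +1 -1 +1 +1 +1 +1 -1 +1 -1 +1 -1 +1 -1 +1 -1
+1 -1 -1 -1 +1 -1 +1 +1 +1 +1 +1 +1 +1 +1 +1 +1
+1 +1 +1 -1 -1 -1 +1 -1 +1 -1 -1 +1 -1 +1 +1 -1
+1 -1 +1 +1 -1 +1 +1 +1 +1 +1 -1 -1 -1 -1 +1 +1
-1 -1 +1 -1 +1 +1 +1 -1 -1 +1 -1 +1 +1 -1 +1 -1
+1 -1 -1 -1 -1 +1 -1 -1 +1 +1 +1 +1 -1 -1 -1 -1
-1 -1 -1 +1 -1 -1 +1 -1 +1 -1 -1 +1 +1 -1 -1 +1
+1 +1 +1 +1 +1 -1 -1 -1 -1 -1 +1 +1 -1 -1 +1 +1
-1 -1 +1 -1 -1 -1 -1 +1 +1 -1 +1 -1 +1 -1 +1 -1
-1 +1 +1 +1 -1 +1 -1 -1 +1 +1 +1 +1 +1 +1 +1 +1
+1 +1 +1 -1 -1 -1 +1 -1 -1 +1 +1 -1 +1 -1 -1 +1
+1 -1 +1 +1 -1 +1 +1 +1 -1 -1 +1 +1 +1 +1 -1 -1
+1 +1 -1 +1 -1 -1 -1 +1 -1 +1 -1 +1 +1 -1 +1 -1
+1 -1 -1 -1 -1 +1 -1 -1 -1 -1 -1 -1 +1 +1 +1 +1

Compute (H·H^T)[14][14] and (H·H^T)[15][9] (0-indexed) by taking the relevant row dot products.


Row 9 of H: [1, 1, 1, 1, 1, -1, -1, -1, -1, -1, 1, 1, -1, -1, 1, 1].
Row 14 of H: [1, 1, -1, 1, -1, -1, -1, 1, -1, 1, -1, 1, 1, -1, 1, -1].
Row 15 of H: [1, -1, -1, -1, -1, 1, -1, -1, -1, -1, -1, -1, 1, 1, 1, 1].
(H·H^T)[14][14] = Σ_j H[14][j]·H[14][j] = (1)² + (1)² + (-1)² + (1)² + (-1)² + (-1)² + (-1)² + (1)² + (-1)² + (1)² + (-1)² + (1)² + (1)² + (-1)² + (1)² + (-1)² = 1 + 1 + 1 + 1 + 1 + 1 + 1 + 1 + 1 + 1 + 1 + 1 + 1 + 1 + 1 + 1 = 16.
(H·H^T)[15][9] = Σ_j H[15][j]·H[9][j] = (1)·(1) + (-1)·(1) + (-1)·(1) + (-1)·(1) + (-1)·(1) + (1)·(-1) + (-1)·(-1) + (-1)·(-1) + (-1)·(-1) + (-1)·(-1) + (-1)·(1) + (-1)·(1) + (1)·(-1) + (1)·(-1) + (1)·(1) + (1)·(1) = 1 + -1 + -1 + -1 + -1 + -1 + 1 + 1 + 1 + 1 + -1 + -1 + -1 + -1 + 1 + 1 = -2.
Rows 15 and 9 are not orthogonal (dot product = -2 ≠ 0), so H is not a Hadamard matrix.

(14,14) entry = 16; (15,9) entry = -2.


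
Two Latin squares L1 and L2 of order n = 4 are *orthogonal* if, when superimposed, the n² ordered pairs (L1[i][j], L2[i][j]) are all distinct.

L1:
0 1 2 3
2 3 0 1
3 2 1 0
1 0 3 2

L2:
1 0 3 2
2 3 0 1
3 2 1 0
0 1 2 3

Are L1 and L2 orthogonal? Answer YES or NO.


Form the n² = 16 superimposed pairs (L1[i][j], L2[i][j]), row by row (rows and columns indexed from 0):
row 0: (0,1) (1,0) (2,3) (3,2)
row 1: (2,2) (3,3) (0,0) (1,1)
row 2: (3,3) (2,2) (1,1) (0,0)
row 3: (1,0) (0,1) (3,2) (2,3)
Orthogonality requires all 16 pairs distinct.
But the pair (3,3) repeats: cell (1,1) has L1 = 3, L2 = 3, and cell (2,0) has L1 = 3, L2 = 3.
A repeated pair means some other pair never occurs (only 8 distinct pairs out of 16), so the squares are not orthogonal.
Conclusion: NO.

NO


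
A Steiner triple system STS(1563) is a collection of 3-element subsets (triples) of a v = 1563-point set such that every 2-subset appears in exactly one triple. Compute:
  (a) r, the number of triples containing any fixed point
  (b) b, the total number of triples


An STS(v) is a 2-(v, 3, 1) BIBD: block size k = 3, λ = 1.
Replication: r(k − 1) = λ(v − 1) ⇒ r·2 = 1563 − 1 = 1562 ⇒ r = 781.
Block count: b = v(v − 1)/6 = 1563·1562/6 = 2441406/6 = 406901.
(Check via bk = vr: 406901·3 = 1220703 = 1563·781 = 1220703 ✓.)

r = 781, b = 406901.


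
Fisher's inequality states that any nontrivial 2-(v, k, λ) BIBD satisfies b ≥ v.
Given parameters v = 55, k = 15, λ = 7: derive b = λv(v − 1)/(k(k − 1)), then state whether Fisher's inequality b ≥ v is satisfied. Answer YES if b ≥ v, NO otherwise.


r = λ(v − 1)/(k − 1) = 7·54/14 = 27.
b = vr/k = 55·27/15 = 99.
Fisher's inequality: b ≥ v ⇔ 99 ≥ 55? YES.

YES


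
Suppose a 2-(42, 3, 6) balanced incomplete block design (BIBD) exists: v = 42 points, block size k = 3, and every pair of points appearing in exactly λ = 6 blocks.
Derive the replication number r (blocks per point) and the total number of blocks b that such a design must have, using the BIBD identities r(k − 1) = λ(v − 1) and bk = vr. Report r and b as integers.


Any 2-(v, k, λ) BIBD satisfies two necessary conditions:
  (i)  Each point sits in r blocks, and counting incidences through any fixed point gives r(k − 1) = λ(v − 1), so r = λ(v − 1)/(k − 1).
  (ii) Total incidences bk = vr, so b = vr/k.
Step 1: r = λ(v − 1)/(k − 1) = 6·(42 − 1)/(3 − 1) = 6·41/2 = 246/2 = 123.
Step 2: b = vr/k = 42·123/3 = 5166/3 = 1722.
Check integrality: r = 123 ∈ Z ✓, b = 1722 ∈ Z ✓.
(These identities are necessary conditions: they determine r and b for any design with these parameters, but do not by themselves prove that one exists.)

r = 123, b = 1722.


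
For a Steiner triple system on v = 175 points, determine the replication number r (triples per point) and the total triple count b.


An STS(v) is a 2-(v, 3, 1) BIBD: block size k = 3, λ = 1.
Replication: r(k − 1) = λ(v − 1) ⇒ r·2 = 175 − 1 = 174 ⇒ r = 87.
Block count: b = v(v − 1)/6 = 175·174/6 = 30450/6 = 5075.
(Check via bk = vr: 5075·3 = 15225 = 175·87 = 15225 ✓.)

r = 87, b = 5075.


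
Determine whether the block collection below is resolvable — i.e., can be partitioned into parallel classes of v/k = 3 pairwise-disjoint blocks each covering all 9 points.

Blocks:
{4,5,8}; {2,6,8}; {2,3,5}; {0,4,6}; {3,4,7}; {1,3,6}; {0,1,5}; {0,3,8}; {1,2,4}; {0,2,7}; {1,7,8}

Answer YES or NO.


v = 9, block size k = 3, number of blocks = 11.
For resolvability, blocks must partition into parallel classes of size v/k = 3.
Total blocks must therefore be a multiple of 3: 11 = 3·3 + 2 ⇒ not divisible ✗.
Resolvable? NO.

NO


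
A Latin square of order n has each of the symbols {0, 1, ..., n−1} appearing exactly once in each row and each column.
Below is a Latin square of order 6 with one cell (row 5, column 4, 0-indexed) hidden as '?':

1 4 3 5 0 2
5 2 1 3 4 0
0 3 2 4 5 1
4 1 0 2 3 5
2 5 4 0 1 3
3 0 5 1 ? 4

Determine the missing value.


Row 5 contains symbols [0, 1, 3, 4, 5] — missing [2].
Column 4 contains symbols [0, 1, 3, 4, 5] — missing [2].
The missing symbol must appear in both missing sets; intersection = [2].
Therefore the hidden value is 2.

Missing value = 2.


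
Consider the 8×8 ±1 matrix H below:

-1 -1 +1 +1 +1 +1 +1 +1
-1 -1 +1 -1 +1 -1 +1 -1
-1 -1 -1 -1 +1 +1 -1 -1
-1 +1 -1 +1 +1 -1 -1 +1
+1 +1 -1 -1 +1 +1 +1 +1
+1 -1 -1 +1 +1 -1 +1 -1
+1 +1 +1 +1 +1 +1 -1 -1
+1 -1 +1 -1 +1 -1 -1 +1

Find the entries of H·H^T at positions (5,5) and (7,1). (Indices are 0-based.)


Row 1 of H: [-1, -1, 1, -1, 1, -1, 1, -1].
Row 5 of H: [1, -1, -1, 1, 1, -1, 1, -1].
Row 7 of H: [1, -1, 1, -1, 1, -1, -1, 1].
(H·H^T)[5][5] = Σ_j H[5][j]·H[5][j] = (1)² + (-1)² + (-1)² + (1)² + (1)² + (-1)² + (1)² + (-1)² = 1 + 1 + 1 + 1 + 1 + 1 + 1 + 1 = 8.
(H·H^T)[7][1] = Σ_j H[7][j]·H[1][j] = (1)·(-1) + (-1)·(-1) + (1)·(1) + (-1)·(-1) + (1)·(1) + (-1)·(-1) + (-1)·(1) + (1)·(-1) = -1 + 1 + 1 + 1 + 1 + 1 + -1 + -1 = 2.
Rows 7 and 1 are not orthogonal (dot product = 2 ≠ 0), so H is not a Hadamard matrix.

(5,5) entry = 8; (7,1) entry = 2.
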